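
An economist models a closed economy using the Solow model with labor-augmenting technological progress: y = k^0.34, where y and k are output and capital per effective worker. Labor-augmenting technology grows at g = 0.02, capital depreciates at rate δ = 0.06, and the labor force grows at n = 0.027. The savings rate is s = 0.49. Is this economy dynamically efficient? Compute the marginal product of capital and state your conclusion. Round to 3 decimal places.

dynamically inefficient; MPK ≈ 0.074

Break-even investment rate: n + g + δ = 0.027 + 0.02 + 0.06 = 0.107.
Steady-state k*: s·k^0.34 = 0.107·k gives k* = (0.49/0.107)^(1/0.66) ≈ 10.0284.
MPK = 0.34·10.0284^(-0.66) ≈ 0.0742.
MPK < n+g+δ = 0.107, so the economy is dynamically inefficient (over-saving).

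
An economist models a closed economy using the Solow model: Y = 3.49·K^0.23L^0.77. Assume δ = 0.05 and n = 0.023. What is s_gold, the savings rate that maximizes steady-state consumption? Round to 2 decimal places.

s_gold = 0.23

Break-even investment rate: n + δ = 0.023 + 0.05 = 0.073.
At the golden rule MPK = n+δ, and in any Cobb-Douglas steady state s = (n+δ)·k/y = MPK·k/y = capital's share 0.23.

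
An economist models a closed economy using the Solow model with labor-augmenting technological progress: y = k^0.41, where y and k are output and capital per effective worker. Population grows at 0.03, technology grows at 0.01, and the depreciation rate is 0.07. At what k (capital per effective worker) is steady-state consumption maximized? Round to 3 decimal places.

Capital per effective worker breaks even when investment replaces (n + g + δ)·k; here n + g + δ = 0.11.
Maximizing c = f(k) − (n+g+δ)·k gives f'(k) = n+g+δ, i.e. 0.41·k^(0.41−1) = 0.11, so k_gold = (0.41/0.11)^(1/0.59) ≈ 9.2995.

k_gold ≈ 9.300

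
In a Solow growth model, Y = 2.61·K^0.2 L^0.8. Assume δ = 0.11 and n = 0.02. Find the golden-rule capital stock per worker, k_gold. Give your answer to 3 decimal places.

k_gold ≈ 5.684

The effective depreciation rate is n + δ = 0.02 + 0.11 = 0.13.
At the golden rule the marginal product of capital equals n+δ: 0.2·2.61·k^(0.2−1) = 0.13. Solving, k_gold = (0.2·2.61/0.13)^(1/0.8) ≈ 5.6841.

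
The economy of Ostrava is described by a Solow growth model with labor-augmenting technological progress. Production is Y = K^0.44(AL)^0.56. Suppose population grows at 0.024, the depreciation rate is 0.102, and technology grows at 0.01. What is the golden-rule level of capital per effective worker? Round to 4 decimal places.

Break-even investment rate: n + g + δ = 0.024 + 0.01 + 0.102 = 0.136.
Setting f'(k) = n+g+δ gives 0.44·k^(0.44−1) = 0.136, hence k_gold = (0.44/0.136)^(1/0.56) ≈ 8.1388.

k_gold ≈ 8.1388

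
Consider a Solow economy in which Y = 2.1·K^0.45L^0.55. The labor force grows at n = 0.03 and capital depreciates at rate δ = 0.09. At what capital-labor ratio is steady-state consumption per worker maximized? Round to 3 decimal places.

Break-even investment rate: n + δ = 0.03 + 0.09 = 0.12.
Maximizing c = f(k) − (n+δ)·k gives f'(k) = n+δ, i.e. 0.45·2.1·k^(0.45−1) = 0.12, so k_gold = (0.45·2.1/0.12)^(1/0.55) ≈ 42.6134.

k_gold ≈ 42.613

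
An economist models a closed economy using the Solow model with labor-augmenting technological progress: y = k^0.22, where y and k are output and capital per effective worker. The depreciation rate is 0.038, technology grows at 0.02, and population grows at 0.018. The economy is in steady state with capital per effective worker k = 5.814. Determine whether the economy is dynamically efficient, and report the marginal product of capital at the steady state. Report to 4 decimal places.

The effective depreciation rate is n + g + δ = 0.018 + 0.02 + 0.038 = 0.076.
MPK = 0.22·k^(0.22−1) = 0.22·5.814^(-0.78) ≈ 0.0557.
MPK < 0.076, so the economy is dynamically inefficient (over-saving).

dynamically inefficient; MPK ≈ 0.0557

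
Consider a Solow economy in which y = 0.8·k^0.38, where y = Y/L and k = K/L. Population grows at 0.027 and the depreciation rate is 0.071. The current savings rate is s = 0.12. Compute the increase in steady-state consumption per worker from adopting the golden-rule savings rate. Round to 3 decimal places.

Break-even investment rate: n + δ = 0.027 + 0.071 = 0.098.
Current steady state (s = 0.12): k* = (0.12·0.8/0.098)^(1/0.62) ≈ 0.9673, y* = 0.8·0.9673^0.38 ≈ 0.7900, c* = (1−0.12)·0.7900 ≈ 0.6952.
Maximizing c = f(k) − (n+δ)·k gives f'(k) = n+δ, i.e. 0.38·0.8·k^(0.38−1) = 0.098, so k_gold = (0.38·0.8/0.098)^(1/0.62) ≈ 6.2084.
y_gold = 0.8·6.2084^0.38 ≈ 1.6011, c_gold = y_gold − 0.098·k_gold ≈ 0.9927.
Gain: Δc = 0.9927 − 0.6952 ≈ 0.2975.

Δc ≈ 0.298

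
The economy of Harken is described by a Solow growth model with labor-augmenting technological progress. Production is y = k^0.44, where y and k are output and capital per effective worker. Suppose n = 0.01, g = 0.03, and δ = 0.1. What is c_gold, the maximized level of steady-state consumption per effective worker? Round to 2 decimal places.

The effective depreciation rate is n + g + δ = 0.01 + 0.03 + 0.1 = 0.14.
Golden rule sets MPK = n+g+δ: 0.44·k^(0.44−1) = 0.14, so k_gold = (0.44/0.14)^(1/0.56) ≈ 7.7282.
y_gold = 7.7282^0.44 ≈ 2.4590.
c_gold = y_gold − (n+g+δ)·k_gold = 2.4590 − 0.14·7.7282 ≈ 1.3770.

c_gold ≈ 1.38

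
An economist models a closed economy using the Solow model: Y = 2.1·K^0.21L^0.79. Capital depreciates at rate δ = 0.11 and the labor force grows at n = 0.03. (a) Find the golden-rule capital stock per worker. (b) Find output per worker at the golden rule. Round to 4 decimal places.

n + δ = 0.03 + 0.11 = 0.14.
Maximizing c = f(k) − (n+δ)·k gives f'(k) = n+δ, i.e. 0.21·2.1·k^(0.21−1) = 0.14, so k_gold = (0.21·2.1/0.14)^(1/0.79) ≈ 4.2734.
y_gold = 2.1·4.2734^0.21 ≈ 2.8489.

(a) k_gold ≈ 4.2734; (b) y_gold ≈ 2.8489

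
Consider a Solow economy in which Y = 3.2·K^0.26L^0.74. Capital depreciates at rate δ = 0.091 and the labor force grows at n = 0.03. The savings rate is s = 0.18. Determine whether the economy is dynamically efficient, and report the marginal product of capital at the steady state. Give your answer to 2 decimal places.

dynamically efficient; MPK ≈ 0.17

n + δ = 0.03 + 0.091 = 0.121.
Steady-state k*: s·A·k^0.26 = 0.121·k gives k* = (0.18·3.2/0.121)^(1/0.74) ≈ 8.2362.
MPK = 0.26·3.2·8.2362^(-0.74) ≈ 0.1748.
MPK > n+δ = 0.121, so the economy is dynamically efficient (under-saving).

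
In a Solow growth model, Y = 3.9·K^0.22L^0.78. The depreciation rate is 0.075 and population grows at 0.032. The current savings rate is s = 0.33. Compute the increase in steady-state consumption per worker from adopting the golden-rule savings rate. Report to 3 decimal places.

Δc ≈ 0.202

The effective depreciation rate is n + δ = 0.032 + 0.075 = 0.107.
Current steady state (s = 0.33): k* = (0.33·3.9/0.107)^(1/0.78) ≈ 24.2586, y* = 3.9·24.2586^0.22 ≈ 7.8657, c* = (1−0.33)·7.8657 ≈ 5.2700.
Setting f'(k) = n+δ gives 0.22·3.9·k^(0.22−1) = 0.107, hence k_gold = (0.22·3.9/0.107)^(1/0.78) ≈ 14.4247.
y_gold = 3.9·14.4247^0.22 ≈ 7.0157, c_gold = y_gold − 0.107·k_gold ≈ 5.4722.
Gain: Δc = 5.4722 − 5.2700 ≈ 0.2022.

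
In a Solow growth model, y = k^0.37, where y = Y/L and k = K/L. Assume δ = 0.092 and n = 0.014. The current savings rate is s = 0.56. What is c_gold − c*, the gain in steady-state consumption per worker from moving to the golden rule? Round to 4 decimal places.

n + δ = 0.014 + 0.092 = 0.106.
Current steady state (s = 0.56): k* = (0.56/0.106)^(1/0.63) ≈ 14.0421, y* = 14.0421^0.37 ≈ 2.6580, c* = (1−0.56)·2.6580 ≈ 1.1695.
Golden rule sets MPK = n+δ: 0.37·k^(0.37−1) = 0.106, so k_gold = (0.37/0.106)^(1/0.63) ≈ 7.2734.
y_gold = 7.2734^0.37 ≈ 2.0837, c_gold = y_gold − 0.106·k_gold ≈ 1.3128.
Gain: Δc = 1.3128 − 1.1695 ≈ 0.1433.

Δc ≈ 0.1433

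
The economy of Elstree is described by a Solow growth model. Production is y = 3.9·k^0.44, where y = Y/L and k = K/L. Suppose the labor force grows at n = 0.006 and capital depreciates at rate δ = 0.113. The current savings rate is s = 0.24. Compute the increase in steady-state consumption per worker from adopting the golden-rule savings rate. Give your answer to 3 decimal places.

Δc ≈ 2.792

The effective depreciation rate is n + δ = 0.006 + 0.113 = 0.119.
Current steady state (s = 0.24): k* = (0.24·3.9/0.119)^(1/0.56) ≈ 39.7664, y* = 3.9·39.7664^0.44 ≈ 19.7175, c* = (1−0.24)·19.7175 ≈ 14.9853.
At the golden rule the marginal product of capital equals n+δ: 0.44·3.9·k^(0.44−1) = 0.119. Solving, k_gold = (0.44·3.9/0.119)^(1/0.56) ≈ 117.3789.
y_gold = 3.9·117.3789^0.44 ≈ 31.7456, c_gold = y_gold − 0.119·k_gold ≈ 17.7776.
Gain: Δc = 17.7776 − 14.9853 ≈ 2.7923.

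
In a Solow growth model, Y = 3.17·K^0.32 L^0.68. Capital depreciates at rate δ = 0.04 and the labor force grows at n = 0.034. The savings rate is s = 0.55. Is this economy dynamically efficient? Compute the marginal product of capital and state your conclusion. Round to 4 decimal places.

Break-even investment rate: n + δ = 0.034 + 0.04 = 0.074.
Steady-state k*: s·A·k^0.32 = 0.074·k gives k* = (0.55·3.17/0.074)^(1/0.68) ≈ 104.2142.
MPK = 0.32·3.17·104.2142^(-0.68) ≈ 0.0431.
MPK < n+δ = 0.074, so the economy is dynamically inefficient (over-saving).

dynamically inefficient; MPK ≈ 0.0431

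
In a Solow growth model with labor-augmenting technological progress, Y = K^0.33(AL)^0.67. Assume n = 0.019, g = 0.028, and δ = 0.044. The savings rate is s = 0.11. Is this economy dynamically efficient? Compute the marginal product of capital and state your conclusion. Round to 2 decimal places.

dynamically efficient; MPK ≈ 0.27

Break-even investment rate: n + g + δ = 0.019 + 0.028 + 0.044 = 0.091.
Steady-state k*: s·k^0.33 = 0.091·k gives k* = (0.11/0.091)^(1/0.67) ≈ 1.3271.
MPK = 0.33·1.3271^(-0.67) ≈ 0.2730.
MPK > n+g+δ = 0.091, so the economy is dynamically efficient (under-saving).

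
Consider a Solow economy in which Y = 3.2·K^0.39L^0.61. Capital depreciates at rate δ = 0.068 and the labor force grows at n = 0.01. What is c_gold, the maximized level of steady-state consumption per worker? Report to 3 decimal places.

n + δ = 0.01 + 0.068 = 0.078.
Golden rule sets MPK = n+δ: 0.39·3.2·k^(0.39−1) = 0.078, so k_gold = (0.39·3.2/0.078)^(1/0.61) ≈ 94.1818.
y_gold = 3.2·94.1818^0.39 ≈ 18.8364.
c_gold = y_gold − (n+δ)·k_gold = 18.8364 − 0.078·94.1818 ≈ 11.4902.

c_gold ≈ 11.490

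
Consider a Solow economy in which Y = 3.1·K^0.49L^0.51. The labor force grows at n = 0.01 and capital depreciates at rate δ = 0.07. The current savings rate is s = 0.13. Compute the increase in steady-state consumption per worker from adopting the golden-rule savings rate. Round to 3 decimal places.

n + δ = 0.01 + 0.07 = 0.08.
Current steady state (s = 0.13): k* = (0.13·3.1/0.08)^(1/0.51) ≈ 23.8173, y* = 3.1·23.8173^0.49 ≈ 14.6568, c* = (1−0.13)·14.6568 ≈ 12.7514.
Setting f'(k) = n+δ gives 0.49·3.1·k^(0.49−1) = 0.08, hence k_gold = (0.49·3.1/0.08)^(1/0.51) ≈ 321.2178.
y_gold = 3.1·321.2178^0.49 ≈ 52.4437, c_gold = y_gold − 0.08·k_gold ≈ 26.7463.
Gain: Δc = 26.7463 − 12.7514 ≈ 13.9949.

Δc ≈ 13.995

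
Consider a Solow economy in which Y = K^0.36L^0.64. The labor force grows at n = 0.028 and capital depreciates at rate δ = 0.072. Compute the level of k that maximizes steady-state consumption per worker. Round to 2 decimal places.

Break-even investment rate: n + δ = 0.028 + 0.072 = 0.1.
Maximizing c = f(k) − (n+δ)·k gives f'(k) = n+δ, i.e. 0.36·k^(0.36−1) = 0.1, so k_gold = (0.36/0.1)^(1/0.64) ≈ 7.3998.

k_gold ≈ 7.40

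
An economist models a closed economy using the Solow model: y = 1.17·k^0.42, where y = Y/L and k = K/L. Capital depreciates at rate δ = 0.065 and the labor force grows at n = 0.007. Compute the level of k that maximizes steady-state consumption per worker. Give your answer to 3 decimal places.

k_gold ≈ 27.423

Break-even investment rate: n + δ = 0.007 + 0.065 = 0.072.
Maximizing c = f(k) − (n+δ)·k gives f'(k) = n+δ, i.e. 0.42·1.17·k^(0.42−1) = 0.072, so k_gold = (0.42·1.17/0.072)^(1/0.58) ≈ 27.4226.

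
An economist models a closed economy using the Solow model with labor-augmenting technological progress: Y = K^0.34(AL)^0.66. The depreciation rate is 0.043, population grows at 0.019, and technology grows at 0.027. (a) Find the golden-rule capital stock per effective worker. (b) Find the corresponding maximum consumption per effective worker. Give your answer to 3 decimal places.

n + g + δ = 0.019 + 0.027 + 0.043 = 0.089.
Golden rule sets MPK = n+g+δ: 0.34·k^(0.34−1) = 0.089, so k_gold = (0.34/0.089)^(1/0.66) ≈ 7.6200.
y_gold = 7.6200^0.34 ≈ 1.9946; c_gold = y_gold − 0.089·k_gold ≈ 1.3165.

(a) k_gold ≈ 7.620; (b) c_gold ≈ 1.316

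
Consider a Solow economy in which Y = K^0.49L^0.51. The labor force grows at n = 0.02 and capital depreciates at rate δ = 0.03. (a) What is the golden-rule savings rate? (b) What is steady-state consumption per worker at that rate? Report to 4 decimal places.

(a) s_gold = 0.4900; (b) c_gold ≈ 4.5701

n + δ = 0.02 + 0.03 = 0.05.
For Cobb-Douglas, s_gold equals capital's share: s_gold = 0.49.
Maximizing c = f(k) − (n+δ)·k gives f'(k) = n+δ, i.e. 0.49·k^(0.49−1) = 0.05, so k_gold = (0.49/0.05)^(1/0.51) ≈ 87.8174.
y_gold = 87.8174^0.49 ≈ 8.9610; c_gold = (1−0.49)·y_gold ≈ 4.5701.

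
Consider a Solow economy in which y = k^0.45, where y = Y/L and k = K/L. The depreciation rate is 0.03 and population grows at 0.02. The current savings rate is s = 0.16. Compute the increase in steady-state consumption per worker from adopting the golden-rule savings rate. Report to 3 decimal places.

Break-even investment rate: n + δ = 0.02 + 0.03 = 0.05.
Current steady state (s = 0.16): k* = (0.16/0.05)^(1/0.55) ≈ 8.2881, y* = 8.2881^0.45 ≈ 2.5900, c* = (1−0.16)·2.5900 ≈ 2.1756.
Maximizing c = f(k) − (n+δ)·k gives f'(k) = n+δ, i.e. 0.45·k^(0.45−1) = 0.05, so k_gold = (0.45/0.05)^(1/0.55) ≈ 54.3233.
y_gold = 54.3233^0.45 ≈ 6.0359, c_gold = y_gold − 0.05·k_gold ≈ 3.3198.
Gain: Δc = 3.3198 − 2.1756 ≈ 1.1441.

Δc ≈ 1.144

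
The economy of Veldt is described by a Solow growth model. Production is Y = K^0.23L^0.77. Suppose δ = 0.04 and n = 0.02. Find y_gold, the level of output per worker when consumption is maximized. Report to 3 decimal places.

Capital per worker breaks even when investment replaces (n + δ)·k; here n + δ = 0.06.
Golden rule sets MPK = n+δ: 0.23·k^(0.23−1) = 0.06, so k_gold = (0.23/0.06)^(1/0.77) ≈ 5.7265.
Output: y_gold = k_gold^0.23 = 5.7265^0.23 ≈ 1.4939.

y_gold ≈ 1.494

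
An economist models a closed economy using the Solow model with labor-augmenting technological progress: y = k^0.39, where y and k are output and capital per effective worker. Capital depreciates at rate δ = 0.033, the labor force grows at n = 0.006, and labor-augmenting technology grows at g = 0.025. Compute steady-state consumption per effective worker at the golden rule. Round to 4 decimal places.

The effective depreciation rate is n + g + δ = 0.006 + 0.025 + 0.033 = 0.064.
At the golden rule the marginal product of capital equals n+g+δ: 0.39·k^(0.39−1) = 0.064. Solving, k_gold = (0.39/0.064)^(1/0.61) ≈ 19.3507.
y_gold = 19.3507^0.39 ≈ 3.1755.
c_gold = y_gold − (n+g+δ)·k_gold = 3.1755 − 0.064·19.3507 ≈ 1.9371.

c_gold ≈ 1.9371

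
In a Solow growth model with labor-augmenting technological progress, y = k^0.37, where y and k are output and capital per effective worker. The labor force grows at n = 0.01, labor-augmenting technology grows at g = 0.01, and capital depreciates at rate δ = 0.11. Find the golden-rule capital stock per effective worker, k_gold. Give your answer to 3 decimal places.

k_gold ≈ 5.261

Capital per effective worker breaks even when investment replaces (n + g + δ)·k; here n + g + δ = 0.13.
At the golden rule the marginal product of capital equals n+g+δ: 0.37·k^(0.37−1) = 0.13. Solving, k_gold = (0.37/0.13)^(1/0.63) ≈ 5.2607.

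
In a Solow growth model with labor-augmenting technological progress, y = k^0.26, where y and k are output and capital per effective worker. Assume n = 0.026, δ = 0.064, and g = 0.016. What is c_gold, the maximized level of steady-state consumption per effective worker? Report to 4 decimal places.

Capital per effective worker breaks even when investment replaces (n + g + δ)·k; here n + g + δ = 0.106.
Setting f'(k) = n+g+δ gives 0.26·k^(0.26−1) = 0.106, hence k_gold = (0.26/0.106)^(1/0.74) ≈ 3.3618.
y_gold = 3.3618^0.26 ≈ 1.3706.
c_gold = y_gold − (n+g+δ)·k_gold = 1.3706 − 0.106·3.3618 ≈ 1.0142.

c_gold ≈ 1.0142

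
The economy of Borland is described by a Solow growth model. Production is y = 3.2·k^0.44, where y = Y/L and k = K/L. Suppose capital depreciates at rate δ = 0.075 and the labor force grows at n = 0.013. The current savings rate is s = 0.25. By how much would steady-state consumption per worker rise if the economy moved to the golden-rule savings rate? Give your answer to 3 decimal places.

Δc ≈ 2.232

The effective depreciation rate is n + δ = 0.013 + 0.075 = 0.088.
Current steady state (s = 0.25): k* = (0.25·3.2/0.088)^(1/0.56) ≈ 51.4990, y* = 3.2·51.4990^0.44 ≈ 18.1276, c* = (1−0.25)·18.1276 ≈ 13.5957.
Setting f'(k) = n+δ gives 0.44·3.2·k^(0.44−1) = 0.088, hence k_gold = (0.44·3.2/0.088)^(1/0.56) ≈ 141.3235.
y_gold = 3.2·141.3235^0.44 ≈ 28.2647, c_gold = y_gold − 0.088·k_gold ≈ 15.8282.
Gain: Δc = 15.8282 − 13.5957 ≈ 2.2325.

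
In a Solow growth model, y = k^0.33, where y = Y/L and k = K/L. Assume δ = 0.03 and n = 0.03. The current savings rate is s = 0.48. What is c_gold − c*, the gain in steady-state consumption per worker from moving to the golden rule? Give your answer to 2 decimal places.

Break-even investment rate: n + δ = 0.03 + 0.03 = 0.06.
Current steady state (s = 0.48): k* = (0.48/0.06)^(1/0.67) ≈ 22.2790, y* = 22.2790^0.33 ≈ 2.7849, c* = (1−0.48)·2.7849 ≈ 1.4481.
Golden rule sets MPK = n+δ: 0.33·k^(0.33−1) = 0.06, so k_gold = (0.33/0.06)^(1/0.67) ≈ 12.7356.
y_gold = 12.7356^0.33 ≈ 2.3156, c_gold = y_gold − 0.06·k_gold ≈ 1.5514.
Gain: Δc = 1.5514 − 1.4481 ≈ 0.1033.

Δc ≈ 0.10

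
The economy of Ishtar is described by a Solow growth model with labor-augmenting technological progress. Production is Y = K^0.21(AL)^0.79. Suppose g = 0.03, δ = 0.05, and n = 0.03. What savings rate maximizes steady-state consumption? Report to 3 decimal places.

s_gold = 0.210

The effective depreciation rate is n + g + δ = 0.03 + 0.03 + 0.05 = 0.11.
At the golden rule MPK = n+g+δ, and in any Cobb-Douglas steady state s = (n+g+δ)·k/y = MPK·k/y = capital's share 0.21.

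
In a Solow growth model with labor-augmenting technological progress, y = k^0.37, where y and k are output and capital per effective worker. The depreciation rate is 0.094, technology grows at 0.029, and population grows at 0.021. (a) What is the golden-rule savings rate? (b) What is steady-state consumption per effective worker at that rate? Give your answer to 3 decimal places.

n + g + δ = 0.021 + 0.029 + 0.094 = 0.144.
For Cobb-Douglas, s_gold equals capital's share: s_gold = 0.37.
Maximizing c = f(k) − (n+g+δ)·k gives f'(k) = n+g+δ, i.e. 0.37·k^(0.37−1) = 0.144, so k_gold = (0.37/0.144)^(1/0.63) ≈ 4.4724.
y_gold = 4.4724^0.37 ≈ 1.7406; c_gold = (1−0.37)·y_gold ≈ 1.0966.

(a) s_gold = 0.370; (b) c_gold ≈ 1.097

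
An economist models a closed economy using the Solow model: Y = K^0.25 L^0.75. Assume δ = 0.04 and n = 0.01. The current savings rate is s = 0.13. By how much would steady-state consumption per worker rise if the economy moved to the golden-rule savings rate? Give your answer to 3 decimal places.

Δc ≈ 0.086

Capital per worker breaks even when investment replaces (n + δ)·k; here n + δ = 0.05.
Current steady state (s = 0.13): k* = (0.13/0.05)^(1/0.75) ≈ 3.5752, y* = 3.5752^0.25 ≈ 1.3751, c* = (1−0.13)·1.3751 ≈ 1.1963.
At the golden rule the marginal product of capital equals n+δ: 0.25·k^(0.25−1) = 0.05. Solving, k_gold = (0.25/0.05)^(1/0.75) ≈ 8.5499.
y_gold = 8.5499^0.25 ≈ 1.7100, c_gold = y_gold − 0.05·k_gold ≈ 1.2825.
Gain: Δc = 1.2825 − 1.1963 ≈ 0.0862.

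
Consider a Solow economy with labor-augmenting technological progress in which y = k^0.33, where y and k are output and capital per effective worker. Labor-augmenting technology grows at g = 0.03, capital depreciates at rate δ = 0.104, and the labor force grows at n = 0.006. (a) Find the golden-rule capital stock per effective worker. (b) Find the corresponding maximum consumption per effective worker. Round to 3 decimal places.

n + g + δ = 0.006 + 0.03 + 0.104 = 0.14.
Setting f'(k) = n+g+δ gives 0.33·k^(0.33−1) = 0.14, hence k_gold = (0.33/0.14)^(1/0.67) ≈ 3.5958.
y_gold = 3.5958^0.33 ≈ 1.5255; c_gold = y_gold − 0.14·k_gold ≈ 1.0221.

(a) k_gold ≈ 3.596; (b) c_gold ≈ 1.022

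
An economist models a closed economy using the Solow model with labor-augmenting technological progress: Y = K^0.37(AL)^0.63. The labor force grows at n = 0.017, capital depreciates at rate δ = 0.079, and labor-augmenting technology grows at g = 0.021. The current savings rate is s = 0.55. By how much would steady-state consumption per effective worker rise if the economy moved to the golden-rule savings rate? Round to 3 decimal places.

Δc ≈ 0.122

The effective depreciation rate is n + g + δ = 0.017 + 0.021 + 0.079 = 0.117.
Current steady state (s = 0.55): k* = (0.55/0.117)^(1/0.63) ≈ 11.6667, y* = 11.6667^0.37 ≈ 2.4818, c* = (1−0.55)·2.4818 ≈ 1.1168.
Setting f'(k) = n+g+δ gives 0.37·k^(0.37−1) = 0.117, hence k_gold = (0.37/0.117)^(1/0.63) ≈ 6.2184.
y_gold = 6.2184^0.37 ≈ 1.9663, c_gold = y_gold − 0.117·k_gold ≈ 1.2388.
Gain: Δc = 1.2388 − 1.1168 ≈ 0.1220.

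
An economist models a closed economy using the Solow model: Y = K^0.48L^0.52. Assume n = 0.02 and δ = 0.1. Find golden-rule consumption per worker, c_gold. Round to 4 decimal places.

n + δ = 0.02 + 0.1 = 0.12.
Maximizing c = f(k) − (n+δ)·k gives f'(k) = n+δ, i.e. 0.48·k^(0.48−1) = 0.12, so k_gold = (0.48/0.12)^(1/0.52) ≈ 14.3816.
y_gold = 14.3816^0.48 ≈ 3.5954.
c_gold = y_gold − (n+δ)·k_gold = 3.5954 − 0.12·14.3816 ≈ 1.8696.

c_gold ≈ 1.8696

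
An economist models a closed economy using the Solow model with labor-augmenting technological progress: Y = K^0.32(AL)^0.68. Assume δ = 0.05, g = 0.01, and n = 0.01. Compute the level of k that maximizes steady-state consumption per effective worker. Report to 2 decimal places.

Capital per effective worker breaks even when investment replaces (n + g + δ)·k; here n + g + δ = 0.07.
Setting f'(k) = n+g+δ gives 0.32·k^(0.32−1) = 0.07, hence k_gold = (0.32/0.07)^(1/0.68) ≈ 9.3468.

k_gold ≈ 9.35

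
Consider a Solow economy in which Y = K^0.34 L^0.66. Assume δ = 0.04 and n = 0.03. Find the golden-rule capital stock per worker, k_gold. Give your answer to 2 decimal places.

n + δ = 0.03 + 0.04 = 0.07.
At the golden rule the marginal product of capital equals n+δ: 0.34·k^(0.34−1) = 0.07. Solving, k_gold = (0.34/0.07)^(1/0.66) ≈ 10.9641.

k_gold ≈ 10.96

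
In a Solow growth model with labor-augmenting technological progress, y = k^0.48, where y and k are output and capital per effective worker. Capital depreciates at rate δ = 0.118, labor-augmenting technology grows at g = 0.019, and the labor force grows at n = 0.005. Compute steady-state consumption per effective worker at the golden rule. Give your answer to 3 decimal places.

c_gold ≈ 1.601

Capital per effective worker breaks even when investment replaces (n + g + δ)·k; here n + g + δ = 0.142.
Setting f'(k) = n+g+δ gives 0.48·k^(0.48−1) = 0.142, hence k_gold = (0.48/0.142)^(1/0.52) ≈ 10.4044.
y_gold = 10.4044^0.48 ≈ 3.0780.
c_gold = y_gold − (n+g+δ)·k_gold = 3.0780 − 0.142·10.4044 ≈ 1.6005.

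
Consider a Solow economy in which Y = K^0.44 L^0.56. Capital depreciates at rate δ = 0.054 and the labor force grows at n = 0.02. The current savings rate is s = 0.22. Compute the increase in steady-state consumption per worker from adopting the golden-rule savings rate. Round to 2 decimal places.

Δc ≈ 0.44

n + δ = 0.02 + 0.054 = 0.074.
Current steady state (s = 0.22): k* = (0.22/0.074)^(1/0.56) ≈ 6.9982, y* = 6.9982^0.44 ≈ 2.3539, c* = (1−0.22)·2.3539 ≈ 1.8361.
At the golden rule the marginal product of capital equals n+δ: 0.44·k^(0.44−1) = 0.074. Solving, k_gold = (0.44/0.074)^(1/0.56) ≈ 24.1289.
y_gold = 24.1289^0.44 ≈ 4.0580, c_gold = y_gold − 0.074·k_gold ≈ 2.2725.
Gain: Δc = 2.2725 − 1.8361 ≈ 0.4364.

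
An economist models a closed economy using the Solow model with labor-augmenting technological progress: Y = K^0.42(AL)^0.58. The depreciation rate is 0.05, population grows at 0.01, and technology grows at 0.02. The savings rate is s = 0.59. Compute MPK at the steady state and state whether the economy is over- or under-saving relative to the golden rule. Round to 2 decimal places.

over-saving; MPK ≈ 0.06

Break-even investment rate: n + g + δ = 0.01 + 0.02 + 0.05 = 0.08.
Steady-state k*: s·k^0.42 = 0.08·k gives k* = (0.59/0.08)^(1/0.58) ≈ 31.3431.
MPK = 0.42·31.3431^(-0.58) ≈ 0.0569.
MPK < n+g+δ = 0.08, so the economy is dynamically inefficient (over-saving).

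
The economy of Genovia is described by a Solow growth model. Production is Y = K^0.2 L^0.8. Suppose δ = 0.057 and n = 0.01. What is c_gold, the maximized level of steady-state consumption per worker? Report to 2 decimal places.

Capital per worker breaks even when investment replaces (n + δ)·k; here n + δ = 0.067.
Golden rule sets MPK = n+δ: 0.2·k^(0.2−1) = 0.067, so k_gold = (0.2/0.067)^(1/0.8) ≈ 3.9237.
y_gold = 3.9237^0.2 ≈ 1.3144.
c_gold = y_gold − (n+δ)·k_gold = 1.3144 − 0.067·3.9237 ≈ 1.0515.

c_gold ≈ 1.05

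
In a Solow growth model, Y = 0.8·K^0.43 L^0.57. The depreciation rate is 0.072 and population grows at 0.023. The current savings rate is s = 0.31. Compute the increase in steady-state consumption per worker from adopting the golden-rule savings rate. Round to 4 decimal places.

The effective depreciation rate is n + δ = 0.023 + 0.072 = 0.095.
Current steady state (s = 0.31): k* = (0.31·0.8/0.095)^(1/0.57) ≈ 5.3840, y* = 0.8·5.3840^0.43 ≈ 1.6499, c* = (1−0.31)·1.6499 ≈ 1.1384.
At the golden rule the marginal product of capital equals n+δ: 0.43·0.8·k^(0.43−1) = 0.095. Solving, k_gold = (0.43·0.8/0.095)^(1/0.57) ≈ 9.5590.
y_gold = 0.8·9.5590^0.43 ≈ 2.1119, c_gold = y_gold − 0.095·k_gold ≈ 1.2038.
Gain: Δc = 1.2038 − 1.1384 ≈ 0.0653.

Δc ≈ 0.0653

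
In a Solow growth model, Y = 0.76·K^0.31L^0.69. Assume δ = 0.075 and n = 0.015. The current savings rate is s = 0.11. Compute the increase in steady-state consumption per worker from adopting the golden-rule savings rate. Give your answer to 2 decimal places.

Δc ≈ 0.15

The effective depreciation rate is n + δ = 0.015 + 0.075 = 0.09.
Current steady state (s = 0.11): k* = (0.11·0.76/0.09)^(1/0.69) ≈ 0.8986, y* = 0.76·0.8986^0.31 ≈ 0.7352, c* = (1−0.11)·0.7352 ≈ 0.6544.
Maximizing c = f(k) − (n+δ)·k gives f'(k) = n+δ, i.e. 0.31·0.76·k^(0.31−1) = 0.09, so k_gold = (0.31·0.76/0.09)^(1/0.69) ≈ 4.0337.
y_gold = 0.76·4.0337^0.31 ≈ 1.1711, c_gold = y_gold − 0.09·k_gold ≈ 0.8080.
Gain: Δc = 0.8080 − 0.6544 ≈ 0.1537.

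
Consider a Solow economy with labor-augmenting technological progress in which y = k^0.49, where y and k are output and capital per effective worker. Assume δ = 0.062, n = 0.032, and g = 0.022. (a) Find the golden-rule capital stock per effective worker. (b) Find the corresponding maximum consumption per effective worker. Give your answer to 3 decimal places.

(a) k_gold ≈ 16.863; (b) c_gold ≈ 2.036

The effective depreciation rate is n + g + δ = 0.032 + 0.022 + 0.062 = 0.116.
At the golden rule the marginal product of capital equals n+g+δ: 0.49·k^(0.49−1) = 0.116. Solving, k_gold = (0.49/0.116)^(1/0.51) ≈ 16.8631.
y_gold = 16.8631^0.49 ≈ 3.9921; c_gold = y_gold − 0.116·k_gold ≈ 2.0360.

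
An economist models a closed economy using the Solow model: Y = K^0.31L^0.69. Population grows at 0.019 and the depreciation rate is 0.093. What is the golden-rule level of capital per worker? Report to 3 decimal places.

k_gold ≈ 4.373

n + δ = 0.019 + 0.093 = 0.112.
Setting f'(k) = n+δ gives 0.31·k^(0.31−1) = 0.112, hence k_gold = (0.31/0.112)^(1/0.69) ≈ 4.3731.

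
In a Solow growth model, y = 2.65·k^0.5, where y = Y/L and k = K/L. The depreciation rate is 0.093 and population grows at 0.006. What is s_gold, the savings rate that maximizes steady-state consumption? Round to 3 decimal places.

s_gold = 0.500

The effective depreciation rate is n + δ = 0.006 + 0.093 = 0.099.
At the golden rule MPK = n+δ, and in any Cobb-Douglas steady state s = (n+δ)·k/y = MPK·k/y = capital's share 0.5.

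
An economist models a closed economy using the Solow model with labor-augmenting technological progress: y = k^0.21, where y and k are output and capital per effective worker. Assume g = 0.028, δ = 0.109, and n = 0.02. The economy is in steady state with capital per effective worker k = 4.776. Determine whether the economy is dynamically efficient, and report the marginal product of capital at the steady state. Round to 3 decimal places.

n + g + δ = 0.02 + 0.028 + 0.109 = 0.157.
MPK = 0.21·k^(0.21−1) = 0.21·4.776^(-0.79) ≈ 0.0611.
MPK < 0.157, so the economy is dynamically inefficient (over-saving).

dynamically inefficient; MPK ≈ 0.061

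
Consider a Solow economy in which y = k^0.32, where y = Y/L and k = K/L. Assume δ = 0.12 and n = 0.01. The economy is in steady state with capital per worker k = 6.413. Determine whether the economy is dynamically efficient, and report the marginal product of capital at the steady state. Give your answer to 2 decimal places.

dynamically inefficient; MPK ≈ 0.09

Capital per worker breaks even when investment replaces (n + δ)·k; here n + δ = 0.13.
MPK = 0.32·k^(0.32−1) = 0.32·6.413^(-0.68) ≈ 0.0904.
MPK < 0.13, so the economy is dynamically inefficient (over-saving).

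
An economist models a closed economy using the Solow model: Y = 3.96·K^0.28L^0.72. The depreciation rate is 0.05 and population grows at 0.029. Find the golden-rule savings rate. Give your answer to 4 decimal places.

Capital per worker breaks even when investment replaces (n + δ)·k; here n + δ = 0.079.
At the golden rule MPK = n+δ, and in any Cobb-Douglas steady state s = (n+δ)·k/y = MPK·k/y = capital's share 0.28.

s_gold = 0.2800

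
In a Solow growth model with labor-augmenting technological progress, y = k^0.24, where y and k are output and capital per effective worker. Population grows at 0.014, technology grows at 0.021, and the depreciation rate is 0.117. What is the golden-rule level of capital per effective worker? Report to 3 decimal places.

k_gold ≈ 1.824

n + g + δ = 0.014 + 0.021 + 0.117 = 0.152.
Golden rule sets MPK = n+g+δ: 0.24·k^(0.24−1) = 0.152, so k_gold = (0.24/0.152)^(1/0.76) ≈ 1.8239.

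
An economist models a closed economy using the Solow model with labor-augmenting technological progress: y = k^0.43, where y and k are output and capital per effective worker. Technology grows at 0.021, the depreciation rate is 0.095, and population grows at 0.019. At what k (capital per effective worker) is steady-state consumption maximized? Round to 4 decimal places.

n + g + δ = 0.019 + 0.021 + 0.095 = 0.135.
Maximizing c = f(k) − (n+g+δ)·k gives f'(k) = n+g+δ, i.e. 0.43·k^(0.43−1) = 0.135, so k_gold = (0.43/0.135)^(1/0.57) ≈ 7.6330.

k_gold ≈ 7.6330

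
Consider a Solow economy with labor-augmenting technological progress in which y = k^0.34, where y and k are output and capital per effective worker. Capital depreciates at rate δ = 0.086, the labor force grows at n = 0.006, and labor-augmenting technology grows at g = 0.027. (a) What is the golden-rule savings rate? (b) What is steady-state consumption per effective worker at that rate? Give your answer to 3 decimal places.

(a) s_gold = 0.340; (b) c_gold ≈ 1.133

Break-even investment rate: n + g + δ = 0.006 + 0.027 + 0.086 = 0.119.
For Cobb-Douglas, s_gold equals capital's share: s_gold = 0.34.
At the golden rule the marginal product of capital equals n+g+δ: 0.34·k^(0.34−1) = 0.119. Solving, k_gold = (0.34/0.119)^(1/0.66) ≈ 4.9069.
y_gold = 4.9069^0.34 ≈ 1.7174; c_gold = (1−0.34)·y_gold ≈ 1.1335.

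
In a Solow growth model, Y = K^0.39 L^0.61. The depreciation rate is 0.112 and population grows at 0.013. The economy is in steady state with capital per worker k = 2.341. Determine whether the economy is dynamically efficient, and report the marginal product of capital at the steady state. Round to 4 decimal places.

Break-even investment rate: n + δ = 0.013 + 0.112 = 0.125.
MPK = 0.39·k^(0.39−1) = 0.39·2.341^(-0.61) ≈ 0.2321.
MPK > 0.125, so the economy is dynamically efficient (under-saving).

dynamically efficient; MPK ≈ 0.2321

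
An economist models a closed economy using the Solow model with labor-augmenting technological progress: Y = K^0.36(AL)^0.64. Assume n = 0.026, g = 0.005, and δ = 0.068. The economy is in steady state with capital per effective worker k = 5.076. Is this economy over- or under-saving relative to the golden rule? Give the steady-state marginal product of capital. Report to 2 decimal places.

Break-even investment rate: n + g + δ = 0.026 + 0.005 + 0.068 = 0.099.
MPK = 0.36·k^(0.36−1) = 0.36·5.076^(-0.64) ≈ 0.1273.
MPK > 0.099, so the economy is dynamically efficient (under-saving).

under-saving; MPK ≈ 0.13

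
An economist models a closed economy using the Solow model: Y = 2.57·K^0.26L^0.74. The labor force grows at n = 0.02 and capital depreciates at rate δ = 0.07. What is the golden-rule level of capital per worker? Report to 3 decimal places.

Break-even investment rate: n + δ = 0.02 + 0.07 = 0.09.
Setting f'(k) = n+δ gives 0.26·2.57·k^(0.26−1) = 0.09, hence k_gold = (0.26·2.57/0.09)^(1/0.74) ≈ 15.0166.

k_gold ≈ 15.017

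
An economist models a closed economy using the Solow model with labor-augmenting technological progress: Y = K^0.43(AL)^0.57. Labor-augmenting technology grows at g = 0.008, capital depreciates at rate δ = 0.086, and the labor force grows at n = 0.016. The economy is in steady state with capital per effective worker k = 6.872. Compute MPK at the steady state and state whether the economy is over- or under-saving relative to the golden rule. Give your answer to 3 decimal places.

under-saving; MPK ≈ 0.143

Capital per effective worker breaks even when investment replaces (n + g + δ)·k; here n + g + δ = 0.11.
MPK = 0.43·k^(0.43−1) = 0.43·6.872^(-0.57) ≈ 0.1433.
MPK > 0.11, so the economy is dynamically efficient (under-saving).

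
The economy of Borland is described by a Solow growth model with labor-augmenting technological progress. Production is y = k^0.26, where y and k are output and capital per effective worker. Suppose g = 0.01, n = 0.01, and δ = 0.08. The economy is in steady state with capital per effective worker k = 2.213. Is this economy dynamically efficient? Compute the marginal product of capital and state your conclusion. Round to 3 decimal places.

Break-even investment rate: n + g + δ = 0.01 + 0.01 + 0.08 = 0.1.
MPK = 0.26·k^(0.26−1) = 0.26·2.213^(-0.74) ≈ 0.1444.
MPK > 0.1, so the economy is dynamically efficient (under-saving).

dynamically efficient; MPK ≈ 0.144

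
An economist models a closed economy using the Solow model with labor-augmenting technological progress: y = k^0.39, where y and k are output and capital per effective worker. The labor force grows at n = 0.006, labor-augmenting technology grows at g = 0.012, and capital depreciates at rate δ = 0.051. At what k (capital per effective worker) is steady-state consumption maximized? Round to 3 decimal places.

k_gold ≈ 17.106

Break-even investment rate: n + g + δ = 0.006 + 0.012 + 0.051 = 0.069.
Golden rule sets MPK = n+g+δ: 0.39·k^(0.39−1) = 0.069, so k_gold = (0.39/0.069)^(1/0.61) ≈ 17.1057.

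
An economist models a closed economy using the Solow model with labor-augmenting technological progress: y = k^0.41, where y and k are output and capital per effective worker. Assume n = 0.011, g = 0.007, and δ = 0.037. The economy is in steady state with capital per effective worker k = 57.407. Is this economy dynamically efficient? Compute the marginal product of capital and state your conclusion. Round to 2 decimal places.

Capital per effective worker breaks even when investment replaces (n + g + δ)·k; here n + g + δ = 0.055.
MPK = 0.41·k^(0.41−1) = 0.41·57.407^(-0.59) ≈ 0.0376.
MPK < 0.055, so the economy is dynamically inefficient (over-saving).

dynamically inefficient; MPK ≈ 0.04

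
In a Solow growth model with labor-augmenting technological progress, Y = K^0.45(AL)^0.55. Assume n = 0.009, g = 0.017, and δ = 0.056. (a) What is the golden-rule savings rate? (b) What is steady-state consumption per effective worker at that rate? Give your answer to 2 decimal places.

(a) s_gold = 0.45; (b) c_gold ≈ 2.21

n + g + δ = 0.009 + 0.017 + 0.056 = 0.082.
For Cobb-Douglas, s_gold equals capital's share: s_gold = 0.45.
At the golden rule the marginal product of capital equals n+g+δ: 0.45·k^(0.45−1) = 0.082. Solving, k_gold = (0.45/0.082)^(1/0.55) ≈ 22.0984.
y_gold = 22.0984^0.45 ≈ 4.0268; c_gold = (1−0.45)·y_gold ≈ 2.2148.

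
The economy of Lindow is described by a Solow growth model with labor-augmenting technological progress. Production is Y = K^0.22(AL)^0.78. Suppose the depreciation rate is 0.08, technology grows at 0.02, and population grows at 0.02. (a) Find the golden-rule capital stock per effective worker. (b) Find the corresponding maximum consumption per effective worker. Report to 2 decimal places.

Capital per effective worker breaks even when investment replaces (n + g + δ)·k; here n + g + δ = 0.12.
Maximizing c = f(k) − (n+g+δ)·k gives f'(k) = n+g+δ, i.e. 0.22·k^(0.22−1) = 0.12, so k_gold = (0.22/0.12)^(1/0.78) ≈ 2.1751.
y_gold = 2.1751^0.22 ≈ 1.1864; c_gold = y_gold − 0.12·k_gold ≈ 0.9254.

(a) k_gold ≈ 2.18; (b) c_gold ≈ 0.93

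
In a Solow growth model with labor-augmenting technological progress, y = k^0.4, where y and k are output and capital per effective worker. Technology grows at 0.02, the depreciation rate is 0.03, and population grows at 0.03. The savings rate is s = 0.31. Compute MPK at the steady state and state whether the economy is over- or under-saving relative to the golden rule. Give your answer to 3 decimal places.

Capital per effective worker breaks even when investment replaces (n + g + δ)·k; here n + g + δ = 0.08.
Steady-state k*: s·k^0.4 = 0.08·k gives k* = (0.31/0.08)^(1/0.6) ≈ 9.5599.
MPK = 0.4·9.5599^(-0.6) ≈ 0.1032.
MPK > n+g+δ = 0.08, so the economy is dynamically efficient (under-saving).

under-saving; MPK ≈ 0.103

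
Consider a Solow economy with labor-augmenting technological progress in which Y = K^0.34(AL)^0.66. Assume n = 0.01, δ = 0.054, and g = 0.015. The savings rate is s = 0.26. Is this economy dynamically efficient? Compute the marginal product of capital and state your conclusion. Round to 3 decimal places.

dynamically efficient; MPK ≈ 0.103

The effective depreciation rate is n + g + δ = 0.01 + 0.015 + 0.054 = 0.079.
Steady-state k*: s·k^0.34 = 0.079·k gives k* = (0.26/0.079)^(1/0.66) ≈ 6.0794.
MPK = 0.34·6.0794^(-0.66) ≈ 0.1033.
MPK > n+g+δ = 0.079, so the economy is dynamically efficient (under-saving).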